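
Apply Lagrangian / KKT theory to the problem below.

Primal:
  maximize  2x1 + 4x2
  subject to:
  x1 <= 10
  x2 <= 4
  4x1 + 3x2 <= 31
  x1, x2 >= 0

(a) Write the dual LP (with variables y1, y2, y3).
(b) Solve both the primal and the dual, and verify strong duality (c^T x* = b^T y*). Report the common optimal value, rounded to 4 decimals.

The standard primal-dual pair for 'max c^T x s.t. A x <= b, x >= 0' is:
  Dual:  min b^T y  s.t.  A^T y >= c,  y >= 0.

So the dual LP is:
  minimize  10y1 + 4y2 + 31y3
  subject to:
    y1 + 4y3 >= 2
    y2 + 3y3 >= 4
    y1, y2, y3 >= 0

Solving the primal: x* = (4.75, 4).
  primal value c^T x* = 25.5.
Solving the dual: y* = (0, 2.5, 0.5).
  dual value b^T y* = 25.5.
Strong duality: c^T x* = b^T y*. Confirmed.

25.5


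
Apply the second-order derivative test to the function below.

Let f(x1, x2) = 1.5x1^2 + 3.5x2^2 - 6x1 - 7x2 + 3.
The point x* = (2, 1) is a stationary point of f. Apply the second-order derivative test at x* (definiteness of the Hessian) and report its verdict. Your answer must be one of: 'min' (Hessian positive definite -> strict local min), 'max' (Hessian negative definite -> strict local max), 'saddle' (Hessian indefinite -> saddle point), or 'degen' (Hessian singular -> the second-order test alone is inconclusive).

Compute the Hessian H = grad^2 f:
  H = [[3, 0], [0, 7]]
Verify stationarity: grad f(x*) = H x* + g = (0, 0).
Eigenvalues of H: 3, 7.
Both eigenvalues > 0, so H is positive definite -> x* is a strict local min.

min


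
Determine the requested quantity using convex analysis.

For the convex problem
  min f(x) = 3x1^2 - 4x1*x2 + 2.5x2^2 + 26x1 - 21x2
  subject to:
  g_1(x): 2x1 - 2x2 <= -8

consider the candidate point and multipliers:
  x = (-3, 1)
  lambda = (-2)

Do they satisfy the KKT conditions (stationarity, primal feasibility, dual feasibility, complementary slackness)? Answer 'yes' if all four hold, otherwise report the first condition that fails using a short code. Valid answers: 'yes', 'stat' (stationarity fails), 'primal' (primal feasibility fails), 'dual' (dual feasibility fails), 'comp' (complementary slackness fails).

Gradient of f: grad f(x) = Q x + c = (4, -4)
Constraint values g_i(x) = a_i^T x - b_i:
  g_1((-3, 1)) = 0
Stationarity residual: grad f(x) + sum_i lambda_i a_i = (0, 0)
  -> stationarity OK
Primal feasibility (all g_i <= 0): OK
Dual feasibility (all lambda_i >= 0): FAILS
Complementary slackness (lambda_i * g_i(x) = 0 for all i): OK

Verdict: the first failing condition is dual_feasibility -> dual.

dual


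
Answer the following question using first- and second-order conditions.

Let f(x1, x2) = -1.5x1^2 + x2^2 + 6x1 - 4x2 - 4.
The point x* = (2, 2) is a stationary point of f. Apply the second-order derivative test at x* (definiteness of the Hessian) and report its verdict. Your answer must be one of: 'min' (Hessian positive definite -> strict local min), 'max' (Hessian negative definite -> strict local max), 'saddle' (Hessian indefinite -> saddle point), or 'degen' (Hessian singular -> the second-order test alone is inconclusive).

Compute the Hessian H = grad^2 f:
  H = [[-3, 0], [0, 2]]
Verify stationarity: grad f(x*) = H x* + g = (0, 0).
Eigenvalues of H: -3, 2.
Eigenvalues have mixed signs, so H is indefinite -> x* is a saddle point.

saddle


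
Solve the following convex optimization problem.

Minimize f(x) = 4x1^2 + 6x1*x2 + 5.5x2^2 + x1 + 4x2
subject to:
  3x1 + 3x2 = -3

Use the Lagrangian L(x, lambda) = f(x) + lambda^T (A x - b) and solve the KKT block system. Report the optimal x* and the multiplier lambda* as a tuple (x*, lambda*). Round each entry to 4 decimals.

Form the Lagrangian:
  L(x, lambda) = (1/2) x^T Q x + c^T x + lambda^T (A x - b)
Stationarity (grad_x L = 0): Q x + c + A^T lambda = 0.
Primal feasibility: A x = b.

This gives the KKT block system:
  [ Q   A^T ] [ x     ]   [-c ]
  [ A    0  ] [ lambda ] = [ b ]

Solving the linear system:
  x*      = (-0.2857, -0.7143)
  lambda* = (1.8571)
  f(x*)   = 1.2143

x* = (-0.2857, -0.7143), lambda* = (1.8571)


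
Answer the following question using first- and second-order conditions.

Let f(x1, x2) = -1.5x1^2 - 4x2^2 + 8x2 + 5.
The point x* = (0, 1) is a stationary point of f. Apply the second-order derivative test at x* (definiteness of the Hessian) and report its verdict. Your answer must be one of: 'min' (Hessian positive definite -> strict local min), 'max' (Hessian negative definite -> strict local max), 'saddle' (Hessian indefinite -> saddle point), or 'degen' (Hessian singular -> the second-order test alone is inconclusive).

Compute the Hessian H = grad^2 f:
  H = [[-3, 0], [0, -8]]
Verify stationarity: grad f(x*) = H x* + g = (0, 0).
Eigenvalues of H: -8, -3.
Both eigenvalues < 0, so H is negative definite -> x* is a strict local max.

max


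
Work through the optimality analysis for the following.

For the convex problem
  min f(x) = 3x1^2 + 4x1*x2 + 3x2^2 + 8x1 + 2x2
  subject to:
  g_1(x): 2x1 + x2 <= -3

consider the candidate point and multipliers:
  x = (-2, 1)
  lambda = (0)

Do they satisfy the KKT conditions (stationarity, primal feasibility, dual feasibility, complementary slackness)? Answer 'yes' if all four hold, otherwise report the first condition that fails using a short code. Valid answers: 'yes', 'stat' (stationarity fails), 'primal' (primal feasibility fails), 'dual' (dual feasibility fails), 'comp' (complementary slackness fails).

Gradient of f: grad f(x) = Q x + c = (0, 0)
Constraint values g_i(x) = a_i^T x - b_i:
  g_1((-2, 1)) = 0
Stationarity residual: grad f(x) + sum_i lambda_i a_i = (0, 0)
  -> stationarity OK
Primal feasibility (all g_i <= 0): OK
Dual feasibility (all lambda_i >= 0): OK
Complementary slackness (lambda_i * g_i(x) = 0 for all i): OK

Verdict: yes, KKT holds.

yes


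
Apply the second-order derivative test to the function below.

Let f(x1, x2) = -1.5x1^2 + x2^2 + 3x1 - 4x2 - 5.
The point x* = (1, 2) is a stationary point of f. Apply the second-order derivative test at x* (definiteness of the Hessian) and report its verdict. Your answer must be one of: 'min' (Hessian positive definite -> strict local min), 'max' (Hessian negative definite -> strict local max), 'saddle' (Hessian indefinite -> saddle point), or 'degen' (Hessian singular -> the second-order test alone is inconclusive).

Compute the Hessian H = grad^2 f:
  H = [[-3, 0], [0, 2]]
Verify stationarity: grad f(x*) = H x* + g = (0, 0).
Eigenvalues of H: -3, 2.
Eigenvalues have mixed signs, so H is indefinite -> x* is a saddle point.

saddle


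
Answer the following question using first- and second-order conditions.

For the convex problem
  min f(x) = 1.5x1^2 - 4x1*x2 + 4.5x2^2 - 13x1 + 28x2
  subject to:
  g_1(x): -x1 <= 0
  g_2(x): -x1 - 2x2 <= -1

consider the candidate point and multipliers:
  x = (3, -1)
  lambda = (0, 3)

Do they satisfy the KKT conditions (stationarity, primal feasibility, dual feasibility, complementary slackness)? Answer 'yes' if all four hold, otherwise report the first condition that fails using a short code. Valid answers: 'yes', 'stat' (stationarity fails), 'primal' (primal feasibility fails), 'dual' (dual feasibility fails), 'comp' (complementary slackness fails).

Gradient of f: grad f(x) = Q x + c = (0, 7)
Constraint values g_i(x) = a_i^T x - b_i:
  g_1((3, -1)) = -3
  g_2((3, -1)) = 0
Stationarity residual: grad f(x) + sum_i lambda_i a_i = (-3, 1)
  -> stationarity FAILS
Primal feasibility (all g_i <= 0): OK
Dual feasibility (all lambda_i >= 0): OK
Complementary slackness (lambda_i * g_i(x) = 0 for all i): OK

Verdict: the first failing condition is stationarity -> stat.

stat


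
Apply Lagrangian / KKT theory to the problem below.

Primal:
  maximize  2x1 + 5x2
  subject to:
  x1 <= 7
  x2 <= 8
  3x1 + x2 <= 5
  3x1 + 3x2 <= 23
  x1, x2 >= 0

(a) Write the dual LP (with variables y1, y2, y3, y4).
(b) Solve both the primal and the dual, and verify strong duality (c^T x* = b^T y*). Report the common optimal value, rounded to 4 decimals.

The standard primal-dual pair for 'max c^T x s.t. A x <= b, x >= 0' is:
  Dual:  min b^T y  s.t.  A^T y >= c,  y >= 0.

So the dual LP is:
  minimize  7y1 + 8y2 + 5y3 + 23y4
  subject to:
    y1 + 3y3 + 3y4 >= 2
    y2 + y3 + 3y4 >= 5
    y1, y2, y3, y4 >= 0

Solving the primal: x* = (0, 5).
  primal value c^T x* = 25.
Solving the dual: y* = (0, 0, 5, 0).
  dual value b^T y* = 25.
Strong duality: c^T x* = b^T y*. Confirmed.

25


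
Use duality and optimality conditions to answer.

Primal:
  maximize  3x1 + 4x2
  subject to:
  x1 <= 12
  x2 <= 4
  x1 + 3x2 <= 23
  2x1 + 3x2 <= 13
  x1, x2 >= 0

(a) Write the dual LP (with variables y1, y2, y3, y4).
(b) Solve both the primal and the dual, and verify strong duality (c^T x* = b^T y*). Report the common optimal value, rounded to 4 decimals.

The standard primal-dual pair for 'max c^T x s.t. A x <= b, x >= 0' is:
  Dual:  min b^T y  s.t.  A^T y >= c,  y >= 0.

So the dual LP is:
  minimize  12y1 + 4y2 + 23y3 + 13y4
  subject to:
    y1 + y3 + 2y4 >= 3
    y2 + 3y3 + 3y4 >= 4
    y1, y2, y3, y4 >= 0

Solving the primal: x* = (6.5, 0).
  primal value c^T x* = 19.5.
Solving the dual: y* = (0, 0, 0, 1.5).
  dual value b^T y* = 19.5.
Strong duality: c^T x* = b^T y*. Confirmed.

19.5


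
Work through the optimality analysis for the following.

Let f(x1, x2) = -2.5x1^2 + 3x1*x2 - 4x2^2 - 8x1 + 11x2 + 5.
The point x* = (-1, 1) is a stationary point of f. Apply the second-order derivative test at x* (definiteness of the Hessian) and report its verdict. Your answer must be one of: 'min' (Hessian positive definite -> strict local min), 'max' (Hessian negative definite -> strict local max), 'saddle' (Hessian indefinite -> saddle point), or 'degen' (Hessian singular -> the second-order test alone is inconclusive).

Compute the Hessian H = grad^2 f:
  H = [[-5, 3], [3, -8]]
Verify stationarity: grad f(x*) = H x* + g = (0, 0).
Eigenvalues of H: -9.8541, -3.1459.
Both eigenvalues < 0, so H is negative definite -> x* is a strict local max.

max


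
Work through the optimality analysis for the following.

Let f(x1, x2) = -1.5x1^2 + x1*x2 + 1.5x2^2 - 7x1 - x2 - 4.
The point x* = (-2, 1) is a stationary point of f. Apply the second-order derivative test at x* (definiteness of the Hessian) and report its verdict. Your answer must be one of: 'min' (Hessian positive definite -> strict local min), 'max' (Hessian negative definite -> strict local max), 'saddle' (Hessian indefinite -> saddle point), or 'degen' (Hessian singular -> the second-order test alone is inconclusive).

Compute the Hessian H = grad^2 f:
  H = [[-3, 1], [1, 3]]
Verify stationarity: grad f(x*) = H x* + g = (0, 0).
Eigenvalues of H: -3.1623, 3.1623.
Eigenvalues have mixed signs, so H is indefinite -> x* is a saddle point.

saddle


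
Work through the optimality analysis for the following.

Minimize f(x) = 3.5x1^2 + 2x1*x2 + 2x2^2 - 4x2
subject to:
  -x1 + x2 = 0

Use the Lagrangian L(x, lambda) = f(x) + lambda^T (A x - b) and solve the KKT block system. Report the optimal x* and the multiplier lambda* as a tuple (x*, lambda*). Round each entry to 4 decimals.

Form the Lagrangian:
  L(x, lambda) = (1/2) x^T Q x + c^T x + lambda^T (A x - b)
Stationarity (grad_x L = 0): Q x + c + A^T lambda = 0.
Primal feasibility: A x = b.

This gives the KKT block system:
  [ Q   A^T ] [ x     ]   [-c ]
  [ A    0  ] [ lambda ] = [ b ]

Solving the linear system:
  x*      = (0.2667, 0.2667)
  lambda* = (2.4)
  f(x*)   = -0.5333

x* = (0.2667, 0.2667), lambda* = (2.4)


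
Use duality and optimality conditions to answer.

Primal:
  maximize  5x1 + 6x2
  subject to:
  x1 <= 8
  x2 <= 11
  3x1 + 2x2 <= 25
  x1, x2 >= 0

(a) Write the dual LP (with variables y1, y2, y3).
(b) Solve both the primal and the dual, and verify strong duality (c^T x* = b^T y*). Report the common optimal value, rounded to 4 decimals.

The standard primal-dual pair for 'max c^T x s.t. A x <= b, x >= 0' is:
  Dual:  min b^T y  s.t.  A^T y >= c,  y >= 0.

So the dual LP is:
  minimize  8y1 + 11y2 + 25y3
  subject to:
    y1 + 3y3 >= 5
    y2 + 2y3 >= 6
    y1, y2, y3 >= 0

Solving the primal: x* = (1, 11).
  primal value c^T x* = 71.
Solving the dual: y* = (0, 2.6667, 1.6667).
  dual value b^T y* = 71.
Strong duality: c^T x* = b^T y*. Confirmed.

71


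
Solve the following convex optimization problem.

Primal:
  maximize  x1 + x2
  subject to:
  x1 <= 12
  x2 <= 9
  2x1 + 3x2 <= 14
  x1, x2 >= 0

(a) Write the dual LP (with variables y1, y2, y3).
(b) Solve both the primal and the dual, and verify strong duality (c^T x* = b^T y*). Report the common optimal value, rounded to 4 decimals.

The standard primal-dual pair for 'max c^T x s.t. A x <= b, x >= 0' is:
  Dual:  min b^T y  s.t.  A^T y >= c,  y >= 0.

So the dual LP is:
  minimize  12y1 + 9y2 + 14y3
  subject to:
    y1 + 2y3 >= 1
    y2 + 3y3 >= 1
    y1, y2, y3 >= 0

Solving the primal: x* = (7, 0).
  primal value c^T x* = 7.
Solving the dual: y* = (0, 0, 0.5).
  dual value b^T y* = 7.
Strong duality: c^T x* = b^T y*. Confirmed.

7


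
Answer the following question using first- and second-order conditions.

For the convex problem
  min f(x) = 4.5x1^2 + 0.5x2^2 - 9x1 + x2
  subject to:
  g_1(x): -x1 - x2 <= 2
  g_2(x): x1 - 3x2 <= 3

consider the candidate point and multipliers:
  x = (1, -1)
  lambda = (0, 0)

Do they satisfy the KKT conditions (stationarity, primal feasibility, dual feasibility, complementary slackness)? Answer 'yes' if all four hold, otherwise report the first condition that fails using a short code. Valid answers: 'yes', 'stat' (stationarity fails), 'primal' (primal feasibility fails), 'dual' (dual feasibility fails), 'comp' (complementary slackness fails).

Gradient of f: grad f(x) = Q x + c = (0, 0)
Constraint values g_i(x) = a_i^T x - b_i:
  g_1((1, -1)) = -2
  g_2((1, -1)) = 1
Stationarity residual: grad f(x) + sum_i lambda_i a_i = (0, 0)
  -> stationarity OK
Primal feasibility (all g_i <= 0): FAILS
Dual feasibility (all lambda_i >= 0): OK
Complementary slackness (lambda_i * g_i(x) = 0 for all i): OK

Verdict: the first failing condition is primal_feasibility -> primal.

primal


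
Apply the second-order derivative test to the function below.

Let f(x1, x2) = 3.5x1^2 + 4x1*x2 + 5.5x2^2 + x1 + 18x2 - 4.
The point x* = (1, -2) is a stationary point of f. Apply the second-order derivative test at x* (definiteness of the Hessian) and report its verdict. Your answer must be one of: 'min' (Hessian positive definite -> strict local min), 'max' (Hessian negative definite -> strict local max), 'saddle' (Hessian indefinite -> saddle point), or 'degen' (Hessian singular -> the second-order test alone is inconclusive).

Compute the Hessian H = grad^2 f:
  H = [[7, 4], [4, 11]]
Verify stationarity: grad f(x*) = H x* + g = (0, 0).
Eigenvalues of H: 4.5279, 13.4721.
Both eigenvalues > 0, so H is positive definite -> x* is a strict local min.

min


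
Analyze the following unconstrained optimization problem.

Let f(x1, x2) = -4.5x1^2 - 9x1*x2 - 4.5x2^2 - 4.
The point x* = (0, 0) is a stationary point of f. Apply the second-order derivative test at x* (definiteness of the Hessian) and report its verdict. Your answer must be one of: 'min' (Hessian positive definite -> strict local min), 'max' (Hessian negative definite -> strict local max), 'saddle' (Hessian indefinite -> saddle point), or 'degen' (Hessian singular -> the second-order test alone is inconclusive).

Compute the Hessian H = grad^2 f:
  H = [[-9, -9], [-9, -9]]
Verify stationarity: grad f(x*) = H x* + g = (0, 0).
Eigenvalues of H: -18, 0.
H has a zero eigenvalue (singular; negative semidefinite but not definite), so H is neither positive definite, negative definite, nor indefinite. The second-order test alone is inconclusive -> degen.
(Indeed, f is constant along the null direction of H through x*, so x* is not a strict local extremum.)

degen


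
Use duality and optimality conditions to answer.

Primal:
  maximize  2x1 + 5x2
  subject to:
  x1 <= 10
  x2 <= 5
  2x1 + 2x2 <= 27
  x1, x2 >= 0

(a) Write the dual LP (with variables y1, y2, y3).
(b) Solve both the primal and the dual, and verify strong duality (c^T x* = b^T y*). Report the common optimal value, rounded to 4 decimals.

The standard primal-dual pair for 'max c^T x s.t. A x <= b, x >= 0' is:
  Dual:  min b^T y  s.t.  A^T y >= c,  y >= 0.

So the dual LP is:
  minimize  10y1 + 5y2 + 27y3
  subject to:
    y1 + 2y3 >= 2
    y2 + 2y3 >= 5
    y1, y2, y3 >= 0

Solving the primal: x* = (8.5, 5).
  primal value c^T x* = 42.
Solving the dual: y* = (0, 3, 1).
  dual value b^T y* = 42.
Strong duality: c^T x* = b^T y*. Confirmed.

42


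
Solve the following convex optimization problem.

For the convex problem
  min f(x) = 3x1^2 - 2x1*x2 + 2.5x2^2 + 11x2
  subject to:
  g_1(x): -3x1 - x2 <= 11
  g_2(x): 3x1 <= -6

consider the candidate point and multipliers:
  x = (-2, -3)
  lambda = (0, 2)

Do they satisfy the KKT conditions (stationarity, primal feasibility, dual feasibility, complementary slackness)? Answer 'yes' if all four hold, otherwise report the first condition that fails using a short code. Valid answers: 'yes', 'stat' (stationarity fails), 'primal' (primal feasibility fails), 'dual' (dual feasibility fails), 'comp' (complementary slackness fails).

Gradient of f: grad f(x) = Q x + c = (-6, 0)
Constraint values g_i(x) = a_i^T x - b_i:
  g_1((-2, -3)) = -2
  g_2((-2, -3)) = 0
Stationarity residual: grad f(x) + sum_i lambda_i a_i = (0, 0)
  -> stationarity OK
Primal feasibility (all g_i <= 0): OK
Dual feasibility (all lambda_i >= 0): OK
Complementary slackness (lambda_i * g_i(x) = 0 for all i): OK

Verdict: yes, KKT holds.

yes


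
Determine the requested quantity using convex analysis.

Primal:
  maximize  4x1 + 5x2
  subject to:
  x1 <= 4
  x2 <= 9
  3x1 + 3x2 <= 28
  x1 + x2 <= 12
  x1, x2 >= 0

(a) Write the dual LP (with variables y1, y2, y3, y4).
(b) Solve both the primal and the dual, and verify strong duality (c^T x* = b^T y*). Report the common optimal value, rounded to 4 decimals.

The standard primal-dual pair for 'max c^T x s.t. A x <= b, x >= 0' is:
  Dual:  min b^T y  s.t.  A^T y >= c,  y >= 0.

So the dual LP is:
  minimize  4y1 + 9y2 + 28y3 + 12y4
  subject to:
    y1 + 3y3 + y4 >= 4
    y2 + 3y3 + y4 >= 5
    y1, y2, y3, y4 >= 0

Solving the primal: x* = (0.3333, 9).
  primal value c^T x* = 46.3333.
Solving the dual: y* = (0, 1, 1.3333, 0).
  dual value b^T y* = 46.3333.
Strong duality: c^T x* = b^T y*. Confirmed.

46.3333


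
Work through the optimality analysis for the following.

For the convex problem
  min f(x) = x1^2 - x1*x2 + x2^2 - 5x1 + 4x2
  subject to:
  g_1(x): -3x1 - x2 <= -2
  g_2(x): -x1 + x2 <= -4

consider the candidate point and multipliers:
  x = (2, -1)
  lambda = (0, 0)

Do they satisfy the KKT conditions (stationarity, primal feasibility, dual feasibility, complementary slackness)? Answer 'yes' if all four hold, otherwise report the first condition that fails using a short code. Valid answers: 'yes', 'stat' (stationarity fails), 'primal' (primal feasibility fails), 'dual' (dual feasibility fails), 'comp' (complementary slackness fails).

Gradient of f: grad f(x) = Q x + c = (0, 0)
Constraint values g_i(x) = a_i^T x - b_i:
  g_1((2, -1)) = -3
  g_2((2, -1)) = 1
Stationarity residual: grad f(x) + sum_i lambda_i a_i = (0, 0)
  -> stationarity OK
Primal feasibility (all g_i <= 0): FAILS
Dual feasibility (all lambda_i >= 0): OK
Complementary slackness (lambda_i * g_i(x) = 0 for all i): OK

Verdict: the first failing condition is primal_feasibility -> primal.

primal


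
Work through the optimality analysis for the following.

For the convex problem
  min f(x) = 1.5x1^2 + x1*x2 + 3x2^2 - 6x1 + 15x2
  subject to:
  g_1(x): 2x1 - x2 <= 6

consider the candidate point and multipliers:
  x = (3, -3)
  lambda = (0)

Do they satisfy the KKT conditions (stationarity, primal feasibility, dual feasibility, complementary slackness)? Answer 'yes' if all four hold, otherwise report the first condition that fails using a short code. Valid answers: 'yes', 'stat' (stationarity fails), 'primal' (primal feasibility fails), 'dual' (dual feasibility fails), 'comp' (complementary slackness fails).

Gradient of f: grad f(x) = Q x + c = (0, 0)
Constraint values g_i(x) = a_i^T x - b_i:
  g_1((3, -3)) = 3
Stationarity residual: grad f(x) + sum_i lambda_i a_i = (0, 0)
  -> stationarity OK
Primal feasibility (all g_i <= 0): FAILS
Dual feasibility (all lambda_i >= 0): OK
Complementary slackness (lambda_i * g_i(x) = 0 for all i): OK

Verdict: the first failing condition is primal_feasibility -> primal.

primal


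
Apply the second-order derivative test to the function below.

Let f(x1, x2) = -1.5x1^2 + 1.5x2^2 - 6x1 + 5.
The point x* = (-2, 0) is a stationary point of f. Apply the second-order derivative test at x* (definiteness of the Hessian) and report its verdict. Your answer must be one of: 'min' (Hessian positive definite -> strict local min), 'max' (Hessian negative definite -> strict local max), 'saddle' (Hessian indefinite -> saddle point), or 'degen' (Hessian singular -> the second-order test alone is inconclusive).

Compute the Hessian H = grad^2 f:
  H = [[-3, 0], [0, 3]]
Verify stationarity: grad f(x*) = H x* + g = (0, 0).
Eigenvalues of H: -3, 3.
Eigenvalues have mixed signs, so H is indefinite -> x* is a saddle point.

saddle


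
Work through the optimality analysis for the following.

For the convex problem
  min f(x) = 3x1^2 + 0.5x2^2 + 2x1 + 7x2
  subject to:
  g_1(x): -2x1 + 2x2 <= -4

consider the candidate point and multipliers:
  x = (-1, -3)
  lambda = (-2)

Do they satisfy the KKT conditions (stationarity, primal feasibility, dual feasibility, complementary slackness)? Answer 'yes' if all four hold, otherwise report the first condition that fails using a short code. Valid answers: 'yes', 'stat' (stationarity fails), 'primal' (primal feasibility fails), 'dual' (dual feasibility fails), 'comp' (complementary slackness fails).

Gradient of f: grad f(x) = Q x + c = (-4, 4)
Constraint values g_i(x) = a_i^T x - b_i:
  g_1((-1, -3)) = 0
Stationarity residual: grad f(x) + sum_i lambda_i a_i = (0, 0)
  -> stationarity OK
Primal feasibility (all g_i <= 0): OK
Dual feasibility (all lambda_i >= 0): FAILS
Complementary slackness (lambda_i * g_i(x) = 0 for all i): OK

Verdict: the first failing condition is dual_feasibility -> dual.

dual


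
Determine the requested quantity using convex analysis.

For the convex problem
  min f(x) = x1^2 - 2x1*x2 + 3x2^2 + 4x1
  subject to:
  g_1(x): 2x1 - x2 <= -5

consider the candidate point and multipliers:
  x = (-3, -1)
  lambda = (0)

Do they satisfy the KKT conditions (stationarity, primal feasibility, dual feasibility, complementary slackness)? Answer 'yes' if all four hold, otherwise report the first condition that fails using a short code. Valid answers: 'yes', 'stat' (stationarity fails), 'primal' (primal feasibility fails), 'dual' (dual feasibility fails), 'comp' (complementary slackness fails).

Gradient of f: grad f(x) = Q x + c = (0, 0)
Constraint values g_i(x) = a_i^T x - b_i:
  g_1((-3, -1)) = 0
Stationarity residual: grad f(x) + sum_i lambda_i a_i = (0, 0)
  -> stationarity OK
Primal feasibility (all g_i <= 0): OK
Dual feasibility (all lambda_i >= 0): OK
Complementary slackness (lambda_i * g_i(x) = 0 for all i): OK

Verdict: yes, KKT holds.

yes


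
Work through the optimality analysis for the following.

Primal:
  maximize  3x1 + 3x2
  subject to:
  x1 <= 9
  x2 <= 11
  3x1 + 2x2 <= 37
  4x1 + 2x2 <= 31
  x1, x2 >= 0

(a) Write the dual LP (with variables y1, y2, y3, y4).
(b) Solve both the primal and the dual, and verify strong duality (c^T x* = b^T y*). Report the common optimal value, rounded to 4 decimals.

The standard primal-dual pair for 'max c^T x s.t. A x <= b, x >= 0' is:
  Dual:  min b^T y  s.t.  A^T y >= c,  y >= 0.

So the dual LP is:
  minimize  9y1 + 11y2 + 37y3 + 31y4
  subject to:
    y1 + 3y3 + 4y4 >= 3
    y2 + 2y3 + 2y4 >= 3
    y1, y2, y3, y4 >= 0

Solving the primal: x* = (2.25, 11).
  primal value c^T x* = 39.75.
Solving the dual: y* = (0, 1.5, 0, 0.75).
  dual value b^T y* = 39.75.
Strong duality: c^T x* = b^T y*. Confirmed.

39.75


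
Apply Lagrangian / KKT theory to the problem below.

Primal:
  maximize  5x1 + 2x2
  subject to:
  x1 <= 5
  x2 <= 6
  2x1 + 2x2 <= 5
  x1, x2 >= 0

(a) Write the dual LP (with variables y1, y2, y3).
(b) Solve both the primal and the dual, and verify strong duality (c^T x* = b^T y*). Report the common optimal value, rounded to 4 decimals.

The standard primal-dual pair for 'max c^T x s.t. A x <= b, x >= 0' is:
  Dual:  min b^T y  s.t.  A^T y >= c,  y >= 0.

So the dual LP is:
  minimize  5y1 + 6y2 + 5y3
  subject to:
    y1 + 2y3 >= 5
    y2 + 2y3 >= 2
    y1, y2, y3 >= 0

Solving the primal: x* = (2.5, 0).
  primal value c^T x* = 12.5.
Solving the dual: y* = (0, 0, 2.5).
  dual value b^T y* = 12.5.
Strong duality: c^T x* = b^T y*. Confirmed.

12.5


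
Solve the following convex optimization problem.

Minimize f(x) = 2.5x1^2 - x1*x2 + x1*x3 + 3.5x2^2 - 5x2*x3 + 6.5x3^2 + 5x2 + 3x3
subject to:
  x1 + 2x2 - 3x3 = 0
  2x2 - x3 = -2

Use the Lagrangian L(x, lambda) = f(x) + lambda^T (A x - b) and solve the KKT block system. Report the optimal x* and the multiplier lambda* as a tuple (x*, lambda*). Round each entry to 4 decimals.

Form the Lagrangian:
  L(x, lambda) = (1/2) x^T Q x + c^T x + lambda^T (A x - b)
Stationarity (grad_x L = 0): Q x + c + A^T lambda = 0.
Primal feasibility: A x = b.

This gives the KKT block system:
  [ Q   A^T ] [ x     ]   [-c ]
  [ A    0  ] [ lambda ] = [ b ]

Solving the linear system:
  x*      = (0.1102, -1.4724, -0.9449)
  lambda* = (-1.0787, 1.4252)
  f(x*)   = -3.6732

x* = (0.1102, -1.4724, -0.9449), lambda* = (-1.0787, 1.4252)


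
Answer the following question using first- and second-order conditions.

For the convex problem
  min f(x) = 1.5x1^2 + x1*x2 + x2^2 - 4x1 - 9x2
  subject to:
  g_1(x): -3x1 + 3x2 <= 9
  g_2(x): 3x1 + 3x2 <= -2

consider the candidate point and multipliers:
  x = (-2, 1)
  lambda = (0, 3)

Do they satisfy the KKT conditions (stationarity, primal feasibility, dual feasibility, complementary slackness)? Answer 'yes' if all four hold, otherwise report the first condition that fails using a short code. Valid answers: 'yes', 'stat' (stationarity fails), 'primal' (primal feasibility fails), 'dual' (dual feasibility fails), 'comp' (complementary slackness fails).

Gradient of f: grad f(x) = Q x + c = (-9, -9)
Constraint values g_i(x) = a_i^T x - b_i:
  g_1((-2, 1)) = 0
  g_2((-2, 1)) = -1
Stationarity residual: grad f(x) + sum_i lambda_i a_i = (0, 0)
  -> stationarity OK
Primal feasibility (all g_i <= 0): OK
Dual feasibility (all lambda_i >= 0): OK
Complementary slackness (lambda_i * g_i(x) = 0 for all i): FAILS

Verdict: the first failing condition is complementary_slackness -> comp.

comp


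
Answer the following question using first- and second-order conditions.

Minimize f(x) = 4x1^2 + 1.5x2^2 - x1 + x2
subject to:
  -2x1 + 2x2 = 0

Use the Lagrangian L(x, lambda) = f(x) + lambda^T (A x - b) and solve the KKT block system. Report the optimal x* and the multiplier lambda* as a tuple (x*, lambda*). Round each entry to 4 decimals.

Form the Lagrangian:
  L(x, lambda) = (1/2) x^T Q x + c^T x + lambda^T (A x - b)
Stationarity (grad_x L = 0): Q x + c + A^T lambda = 0.
Primal feasibility: A x = b.

This gives the KKT block system:
  [ Q   A^T ] [ x     ]   [-c ]
  [ A    0  ] [ lambda ] = [ b ]

Solving the linear system:
  x*      = (0, 0)
  lambda* = (-0.5)
  f(x*)   = 0

x* = (0, 0), lambda* = (-0.5)


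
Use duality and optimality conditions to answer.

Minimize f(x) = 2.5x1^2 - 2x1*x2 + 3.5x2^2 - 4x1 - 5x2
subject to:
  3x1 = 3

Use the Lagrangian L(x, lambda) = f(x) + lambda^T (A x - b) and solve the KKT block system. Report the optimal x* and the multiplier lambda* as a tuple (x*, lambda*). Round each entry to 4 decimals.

Form the Lagrangian:
  L(x, lambda) = (1/2) x^T Q x + c^T x + lambda^T (A x - b)
Stationarity (grad_x L = 0): Q x + c + A^T lambda = 0.
Primal feasibility: A x = b.

This gives the KKT block system:
  [ Q   A^T ] [ x     ]   [-c ]
  [ A    0  ] [ lambda ] = [ b ]

Solving the linear system:
  x*      = (1, 1)
  lambda* = (0.3333)
  f(x*)   = -5

x* = (1, 1), lambda* = (0.3333)


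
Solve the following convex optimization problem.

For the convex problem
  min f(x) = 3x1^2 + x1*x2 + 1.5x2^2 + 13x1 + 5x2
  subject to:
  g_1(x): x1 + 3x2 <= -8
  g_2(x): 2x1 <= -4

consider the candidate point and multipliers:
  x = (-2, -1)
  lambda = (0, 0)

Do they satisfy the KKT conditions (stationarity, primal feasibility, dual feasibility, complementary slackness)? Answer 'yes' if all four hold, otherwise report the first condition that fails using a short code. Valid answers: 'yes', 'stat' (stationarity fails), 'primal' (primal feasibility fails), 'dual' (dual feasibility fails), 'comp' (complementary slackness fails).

Gradient of f: grad f(x) = Q x + c = (0, 0)
Constraint values g_i(x) = a_i^T x - b_i:
  g_1((-2, -1)) = 3
  g_2((-2, -1)) = 0
Stationarity residual: grad f(x) + sum_i lambda_i a_i = (0, 0)
  -> stationarity OK
Primal feasibility (all g_i <= 0): FAILS
Dual feasibility (all lambda_i >= 0): OK
Complementary slackness (lambda_i * g_i(x) = 0 for all i): OK

Verdict: the first failing condition is primal_feasibility -> primal.

primal


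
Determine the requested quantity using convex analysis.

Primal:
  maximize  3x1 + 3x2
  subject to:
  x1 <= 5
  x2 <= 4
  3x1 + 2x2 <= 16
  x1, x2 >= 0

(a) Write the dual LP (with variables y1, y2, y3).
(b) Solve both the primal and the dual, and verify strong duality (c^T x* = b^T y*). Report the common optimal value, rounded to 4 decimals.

The standard primal-dual pair for 'max c^T x s.t. A x <= b, x >= 0' is:
  Dual:  min b^T y  s.t.  A^T y >= c,  y >= 0.

So the dual LP is:
  minimize  5y1 + 4y2 + 16y3
  subject to:
    y1 + 3y3 >= 3
    y2 + 2y3 >= 3
    y1, y2, y3 >= 0

Solving the primal: x* = (2.6667, 4).
  primal value c^T x* = 20.
Solving the dual: y* = (0, 1, 1).
  dual value b^T y* = 20.
Strong duality: c^T x* = b^T y*. Confirmed.

20


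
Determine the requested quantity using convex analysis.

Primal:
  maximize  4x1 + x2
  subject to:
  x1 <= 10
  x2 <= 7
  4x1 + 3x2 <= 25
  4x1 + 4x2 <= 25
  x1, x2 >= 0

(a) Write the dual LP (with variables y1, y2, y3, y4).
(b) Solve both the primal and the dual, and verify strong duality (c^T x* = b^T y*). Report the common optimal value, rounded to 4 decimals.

The standard primal-dual pair for 'max c^T x s.t. A x <= b, x >= 0' is:
  Dual:  min b^T y  s.t.  A^T y >= c,  y >= 0.

So the dual LP is:
  minimize  10y1 + 7y2 + 25y3 + 25y4
  subject to:
    y1 + 4y3 + 4y4 >= 4
    y2 + 3y3 + 4y4 >= 1
    y1, y2, y3, y4 >= 0

Solving the primal: x* = (6.25, 0).
  primal value c^T x* = 25.
Solving the dual: y* = (0, 0, 0, 1).
  dual value b^T y* = 25.
Strong duality: c^T x* = b^T y*. Confirmed.

25


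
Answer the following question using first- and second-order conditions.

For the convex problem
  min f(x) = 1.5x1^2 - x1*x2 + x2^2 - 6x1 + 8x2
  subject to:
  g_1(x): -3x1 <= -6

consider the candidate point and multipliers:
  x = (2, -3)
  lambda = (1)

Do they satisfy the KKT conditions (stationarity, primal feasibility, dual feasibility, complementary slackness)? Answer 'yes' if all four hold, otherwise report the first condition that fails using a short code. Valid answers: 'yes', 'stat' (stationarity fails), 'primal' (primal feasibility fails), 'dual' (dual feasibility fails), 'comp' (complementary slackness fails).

Gradient of f: grad f(x) = Q x + c = (3, 0)
Constraint values g_i(x) = a_i^T x - b_i:
  g_1((2, -3)) = 0
Stationarity residual: grad f(x) + sum_i lambda_i a_i = (0, 0)
  -> stationarity OK
Primal feasibility (all g_i <= 0): OK
Dual feasibility (all lambda_i >= 0): OK
Complementary slackness (lambda_i * g_i(x) = 0 for all i): OK

Verdict: yes, KKT holds.

yes


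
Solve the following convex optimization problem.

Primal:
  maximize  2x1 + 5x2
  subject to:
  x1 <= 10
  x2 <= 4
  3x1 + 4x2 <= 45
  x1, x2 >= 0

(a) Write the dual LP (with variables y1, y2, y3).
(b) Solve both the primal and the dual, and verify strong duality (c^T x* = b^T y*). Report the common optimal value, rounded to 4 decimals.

The standard primal-dual pair for 'max c^T x s.t. A x <= b, x >= 0' is:
  Dual:  min b^T y  s.t.  A^T y >= c,  y >= 0.

So the dual LP is:
  minimize  10y1 + 4y2 + 45y3
  subject to:
    y1 + 3y3 >= 2
    y2 + 4y3 >= 5
    y1, y2, y3 >= 0

Solving the primal: x* = (9.6667, 4).
  primal value c^T x* = 39.3333.
Solving the dual: y* = (0, 2.3333, 0.6667).
  dual value b^T y* = 39.3333.
Strong duality: c^T x* = b^T y*. Confirmed.

39.3333


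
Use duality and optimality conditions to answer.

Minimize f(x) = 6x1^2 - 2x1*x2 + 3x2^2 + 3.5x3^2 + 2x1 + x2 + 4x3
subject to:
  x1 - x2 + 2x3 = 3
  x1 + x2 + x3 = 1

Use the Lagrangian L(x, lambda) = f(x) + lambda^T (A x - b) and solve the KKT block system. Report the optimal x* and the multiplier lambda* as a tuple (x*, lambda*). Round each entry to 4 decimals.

Form the Lagrangian:
  L(x, lambda) = (1/2) x^T Q x + c^T x + lambda^T (A x - b)
Stationarity (grad_x L = 0): Q x + c + A^T lambda = 0.
Primal feasibility: A x = b.

This gives the KKT block system:
  [ Q   A^T ] [ x     ]   [-c ]
  [ A    0  ] [ lambda ] = [ b ]

Solving the linear system:
  x*      = (0.3442, -0.4481, 1.1039)
  lambda* = (-4.7013, -2.3247)
  f(x*)   = 10.5422

x* = (0.3442, -0.4481, 1.1039), lambda* = (-4.7013, -2.3247)


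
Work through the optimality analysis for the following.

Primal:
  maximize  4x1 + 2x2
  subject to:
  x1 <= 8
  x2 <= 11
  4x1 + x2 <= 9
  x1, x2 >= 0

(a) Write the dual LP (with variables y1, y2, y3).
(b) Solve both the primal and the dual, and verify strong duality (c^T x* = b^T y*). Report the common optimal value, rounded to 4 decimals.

The standard primal-dual pair for 'max c^T x s.t. A x <= b, x >= 0' is:
  Dual:  min b^T y  s.t.  A^T y >= c,  y >= 0.

So the dual LP is:
  minimize  8y1 + 11y2 + 9y3
  subject to:
    y1 + 4y3 >= 4
    y2 + y3 >= 2
    y1, y2, y3 >= 0

Solving the primal: x* = (0, 9).
  primal value c^T x* = 18.
Solving the dual: y* = (0, 0, 2).
  dual value b^T y* = 18.
Strong duality: c^T x* = b^T y*. Confirmed.

18


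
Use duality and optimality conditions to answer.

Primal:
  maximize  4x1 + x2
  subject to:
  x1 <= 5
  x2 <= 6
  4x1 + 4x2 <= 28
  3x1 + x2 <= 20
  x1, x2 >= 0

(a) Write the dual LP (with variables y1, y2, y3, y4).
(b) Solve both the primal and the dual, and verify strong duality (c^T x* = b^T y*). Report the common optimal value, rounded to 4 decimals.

The standard primal-dual pair for 'max c^T x s.t. A x <= b, x >= 0' is:
  Dual:  min b^T y  s.t.  A^T y >= c,  y >= 0.

So the dual LP is:
  minimize  5y1 + 6y2 + 28y3 + 20y4
  subject to:
    y1 + 4y3 + 3y4 >= 4
    y2 + 4y3 + y4 >= 1
    y1, y2, y3, y4 >= 0

Solving the primal: x* = (5, 2).
  primal value c^T x* = 22.
Solving the dual: y* = (3, 0, 0.25, 0).
  dual value b^T y* = 22.
Strong duality: c^T x* = b^T y*. Confirmed.

22


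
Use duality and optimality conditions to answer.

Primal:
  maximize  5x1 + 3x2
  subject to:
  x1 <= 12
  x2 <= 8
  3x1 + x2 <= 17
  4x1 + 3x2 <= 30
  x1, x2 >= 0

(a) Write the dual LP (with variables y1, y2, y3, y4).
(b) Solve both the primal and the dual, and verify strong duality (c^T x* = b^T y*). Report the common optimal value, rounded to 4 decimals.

The standard primal-dual pair for 'max c^T x s.t. A x <= b, x >= 0' is:
  Dual:  min b^T y  s.t.  A^T y >= c,  y >= 0.

So the dual LP is:
  minimize  12y1 + 8y2 + 17y3 + 30y4
  subject to:
    y1 + 3y3 + 4y4 >= 5
    y2 + y3 + 3y4 >= 3
    y1, y2, y3, y4 >= 0

Solving the primal: x* = (4.2, 4.4).
  primal value c^T x* = 34.2.
Solving the dual: y* = (0, 0, 0.6, 0.8).
  dual value b^T y* = 34.2.
Strong duality: c^T x* = b^T y*. Confirmed.

34.2


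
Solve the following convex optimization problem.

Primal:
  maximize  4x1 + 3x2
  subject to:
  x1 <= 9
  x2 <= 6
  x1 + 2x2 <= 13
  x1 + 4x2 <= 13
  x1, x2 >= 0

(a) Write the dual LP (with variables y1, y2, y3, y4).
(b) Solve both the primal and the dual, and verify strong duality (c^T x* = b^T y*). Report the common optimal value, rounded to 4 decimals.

The standard primal-dual pair for 'max c^T x s.t. A x <= b, x >= 0' is:
  Dual:  min b^T y  s.t.  A^T y >= c,  y >= 0.

So the dual LP is:
  minimize  9y1 + 6y2 + 13y3 + 13y4
  subject to:
    y1 + y3 + y4 >= 4
    y2 + 2y3 + 4y4 >= 3
    y1, y2, y3, y4 >= 0

Solving the primal: x* = (9, 1).
  primal value c^T x* = 39.
Solving the dual: y* = (3.25, 0, 0, 0.75).
  dual value b^T y* = 39.
Strong duality: c^T x* = b^T y*. Confirmed.

39


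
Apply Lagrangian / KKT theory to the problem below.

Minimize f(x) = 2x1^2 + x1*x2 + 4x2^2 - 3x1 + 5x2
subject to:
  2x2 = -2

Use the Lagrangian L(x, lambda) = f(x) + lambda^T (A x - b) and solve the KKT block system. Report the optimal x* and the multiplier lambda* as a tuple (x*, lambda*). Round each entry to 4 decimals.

Form the Lagrangian:
  L(x, lambda) = (1/2) x^T Q x + c^T x + lambda^T (A x - b)
Stationarity (grad_x L = 0): Q x + c + A^T lambda = 0.
Primal feasibility: A x = b.

This gives the KKT block system:
  [ Q   A^T ] [ x     ]   [-c ]
  [ A    0  ] [ lambda ] = [ b ]

Solving the linear system:
  x*      = (1, -1)
  lambda* = (1)
  f(x*)   = -3

x* = (1, -1), lambda* = (1)


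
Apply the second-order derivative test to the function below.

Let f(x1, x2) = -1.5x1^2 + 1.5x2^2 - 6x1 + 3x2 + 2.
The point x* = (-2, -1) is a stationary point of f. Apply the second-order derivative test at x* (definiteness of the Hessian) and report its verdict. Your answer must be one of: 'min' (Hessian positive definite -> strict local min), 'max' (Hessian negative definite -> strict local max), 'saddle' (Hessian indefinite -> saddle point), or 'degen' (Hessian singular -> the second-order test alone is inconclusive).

Compute the Hessian H = grad^2 f:
  H = [[-3, 0], [0, 3]]
Verify stationarity: grad f(x*) = H x* + g = (0, 0).
Eigenvalues of H: -3, 3.
Eigenvalues have mixed signs, so H is indefinite -> x* is a saddle point.

saddle


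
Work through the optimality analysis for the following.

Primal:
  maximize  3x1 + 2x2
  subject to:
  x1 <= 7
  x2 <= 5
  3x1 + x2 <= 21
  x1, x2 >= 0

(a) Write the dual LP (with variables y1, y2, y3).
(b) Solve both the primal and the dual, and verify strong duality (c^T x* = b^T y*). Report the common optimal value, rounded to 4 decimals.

The standard primal-dual pair for 'max c^T x s.t. A x <= b, x >= 0' is:
  Dual:  min b^T y  s.t.  A^T y >= c,  y >= 0.

So the dual LP is:
  minimize  7y1 + 5y2 + 21y3
  subject to:
    y1 + 3y3 >= 3
    y2 + y3 >= 2
    y1, y2, y3 >= 0

Solving the primal: x* = (5.3333, 5).
  primal value c^T x* = 26.
Solving the dual: y* = (0, 1, 1).
  dual value b^T y* = 26.
Strong duality: c^T x* = b^T y*. Confirmed.

26


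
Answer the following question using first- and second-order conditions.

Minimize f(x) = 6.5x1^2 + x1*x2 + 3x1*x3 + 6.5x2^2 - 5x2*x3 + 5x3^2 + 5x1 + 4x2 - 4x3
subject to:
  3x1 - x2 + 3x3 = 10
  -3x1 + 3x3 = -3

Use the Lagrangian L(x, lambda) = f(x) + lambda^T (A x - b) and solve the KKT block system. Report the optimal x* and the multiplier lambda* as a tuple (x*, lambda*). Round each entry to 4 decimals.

Form the Lagrangian:
  L(x, lambda) = (1/2) x^T Q x + c^T x + lambda^T (A x - b)
Stationarity (grad_x L = 0): Q x + c + A^T lambda = 0.
Primal feasibility: A x = b.

This gives the KKT block system:
  [ Q   A^T ] [ x     ]   [-c ]
  [ A    0  ] [ lambda ] = [ b ]

Solving the linear system:
  x*      = (2.049, -0.706, 1.049)
  lambda* = (-8.3742, 2.9852)
  f(x*)   = 47.961

x* = (2.049, -0.706, 1.049), lambda* = (-8.3742, 2.9852)


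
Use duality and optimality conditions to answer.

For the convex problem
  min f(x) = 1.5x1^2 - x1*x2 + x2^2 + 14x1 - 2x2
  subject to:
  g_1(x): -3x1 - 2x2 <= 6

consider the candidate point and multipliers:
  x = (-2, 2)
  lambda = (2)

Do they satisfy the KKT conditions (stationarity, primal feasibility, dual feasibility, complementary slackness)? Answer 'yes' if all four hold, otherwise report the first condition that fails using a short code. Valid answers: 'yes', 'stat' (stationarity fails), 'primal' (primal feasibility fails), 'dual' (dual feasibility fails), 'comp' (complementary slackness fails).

Gradient of f: grad f(x) = Q x + c = (6, 4)
Constraint values g_i(x) = a_i^T x - b_i:
  g_1((-2, 2)) = -4
Stationarity residual: grad f(x) + sum_i lambda_i a_i = (0, 0)
  -> stationarity OK
Primal feasibility (all g_i <= 0): OK
Dual feasibility (all lambda_i >= 0): OK
Complementary slackness (lambda_i * g_i(x) = 0 for all i): FAILS

Verdict: the first failing condition is complementary_slackness -> comp.

comp
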